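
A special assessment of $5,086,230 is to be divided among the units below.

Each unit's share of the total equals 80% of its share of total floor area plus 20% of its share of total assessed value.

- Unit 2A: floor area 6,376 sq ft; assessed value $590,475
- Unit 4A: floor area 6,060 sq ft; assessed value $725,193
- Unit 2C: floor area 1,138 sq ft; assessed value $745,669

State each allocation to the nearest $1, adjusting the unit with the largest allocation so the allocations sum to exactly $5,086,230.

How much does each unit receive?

Floor area total 13,574; assessed value total 2,061,337.
Blended shares (80% floor area + 20% assessed value): Unit 2A 0.4331; Unit 4A 0.4275; Unit 2C 0.1394.
Unrounded shares: Unit 2A 2,202,681.97; Unit 4A 2,174,438.61; Unit 2C 709,109.42.
After rounding ($1): Unit 2A $2,202,682; Unit 4A $2,174,439; Unit 2C $709,109. Sum = $5,086,230.
Sum already equals the total — no adjustment.

Unit 2A: $2,202,682 · Unit 4A: $2,174,439 · Unit 2C: $709,109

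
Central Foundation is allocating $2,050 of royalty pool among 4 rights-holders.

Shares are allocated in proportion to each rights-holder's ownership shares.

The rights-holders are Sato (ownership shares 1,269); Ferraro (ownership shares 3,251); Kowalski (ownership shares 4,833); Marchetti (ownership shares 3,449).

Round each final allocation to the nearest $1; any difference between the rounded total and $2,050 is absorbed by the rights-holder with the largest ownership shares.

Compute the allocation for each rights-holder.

Sato: $203 | Ferraro: $521 | Kowalski: $774 | Marchetti: $552

Sum of ownership shares: 1,269 + 3,251 + 4,833 + 3,449 = 12,802.
Unrounded shares: Sato 203.21; Ferraro 520.59; Kowalski 773.91; Marchetti 552.29.
After rounding ($1): Sato $203; Ferraro $521; Kowalski $774; Marchetti $552. Sum = $2,050.
Rounded total matches; no reconciliation needed.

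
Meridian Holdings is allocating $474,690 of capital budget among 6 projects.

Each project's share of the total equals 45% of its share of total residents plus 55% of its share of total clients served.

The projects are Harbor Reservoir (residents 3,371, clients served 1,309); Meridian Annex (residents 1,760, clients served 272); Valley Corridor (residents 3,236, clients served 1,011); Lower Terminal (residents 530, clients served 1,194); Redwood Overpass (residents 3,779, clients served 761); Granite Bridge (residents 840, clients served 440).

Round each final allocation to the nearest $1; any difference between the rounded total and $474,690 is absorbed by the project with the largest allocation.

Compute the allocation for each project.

Totals — residents 13,516, clients served 4,987.
Composite weights (45% residents + 55% clients served): Harbor Reservoir 0.2566; Meridian Annex 0.0886; Valley Corridor 0.2192; Lower Terminal 0.1493; Redwood Overpass 0.2097; Granite Bridge 0.0765.
Raw shares: Harbor Reservoir 121,804.98; Meridian Annex 42,055.26; Valley Corridor 104,070.502; Lower Terminal 70,884.57; Redwood Overpass 99,564.22; Granite Bridge 36,310.47.
Rounded to nearest $1: Harbor Reservoir $121,805; Meridian Annex $42,055; Valley Corridor $104,071; Lower Terminal $70,885; Redwood Overpass $99,564; Granite Bridge $36,310. Sum = $474,690.
Rounded total matches; no reconciliation needed.

Harbor Reservoir: $121,805 | Meridian Annex: $42,055 | Valley Corridor: $104,071 | Lower Terminal: $70,885 | Redwood Overpass: $99,564 | Granite Bridge: $36,310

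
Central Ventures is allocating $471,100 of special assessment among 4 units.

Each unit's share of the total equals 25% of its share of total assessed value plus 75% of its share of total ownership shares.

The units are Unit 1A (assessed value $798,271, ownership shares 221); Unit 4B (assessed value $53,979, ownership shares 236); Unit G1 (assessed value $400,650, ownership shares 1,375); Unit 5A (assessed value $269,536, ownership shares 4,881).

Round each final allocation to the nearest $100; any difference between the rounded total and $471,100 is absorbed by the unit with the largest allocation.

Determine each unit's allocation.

Assessed value total 1,522,436; ownership shares total 6,713.
Composite weights (25% assessed value + 75% ownership shares): Unit 1A 0.1558; Unit 4B 0.0352; Unit G1 0.2194; Unit 5A 0.5896.
Raw shares: Unit 1A 73,385.79; Unit 4B 16,597.17; Unit G1 103,364.42; Unit 5A 277,752.62.
Rounded to nearest $100: Unit 1A $73,400; Unit 4B $16,600; Unit G1 $103,400; Unit 5A $277,800. Sum = $471,200.
Difference $471,100 − $471,200 = −$100 applied to largest allocation (Unit 5A): Unit 5A becomes $277,700.

Unit 1A: $73,400 | Unit 4B: $16,600 | Unit G1: $103,400 | Unit 5A: $277,700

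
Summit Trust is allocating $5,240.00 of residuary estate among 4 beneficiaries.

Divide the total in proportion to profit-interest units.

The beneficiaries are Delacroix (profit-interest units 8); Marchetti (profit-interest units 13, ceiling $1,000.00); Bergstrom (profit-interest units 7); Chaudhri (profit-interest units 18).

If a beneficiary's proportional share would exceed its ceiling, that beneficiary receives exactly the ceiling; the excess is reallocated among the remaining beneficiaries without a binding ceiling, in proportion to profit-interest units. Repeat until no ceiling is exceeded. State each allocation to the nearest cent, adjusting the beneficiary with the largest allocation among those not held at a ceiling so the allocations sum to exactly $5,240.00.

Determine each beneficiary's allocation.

Delacroix: $1,027.88 · Marchetti: $1,000.00 · Bergstrom: $899.39 · Chaudhri: $2,312.73

Profit-interest units total: 46.
Proportional shares (ignoring caps): Delacroix 911.3043; Marchetti 1,480.8696; Bergstrom 797.3913; Chaudhri 2,050.4348.
Capped: Marchetti ($1,000.00); balance $4,240.00 reallocated over remaining profit-interest units 33.
Remaining shares: Delacroix 1,027.8788 → $1,027.88; Bergstrom 899.3939 → $899.39; Chaudhri 2,312.7273 → $2,312.73.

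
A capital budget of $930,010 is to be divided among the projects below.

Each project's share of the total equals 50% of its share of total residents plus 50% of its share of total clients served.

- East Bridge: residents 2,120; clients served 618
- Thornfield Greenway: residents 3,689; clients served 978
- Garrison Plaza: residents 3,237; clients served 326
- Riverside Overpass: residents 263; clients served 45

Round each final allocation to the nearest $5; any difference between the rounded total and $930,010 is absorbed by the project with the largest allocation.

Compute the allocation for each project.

Residents total 9,309; clients served total 1,967.
Combined weights (50% residents + 50% clients served): East Bridge 0.2710; Thornfield Greenway 0.4467; Garrison Plaza 0.2567; Riverside Overpass 0.0256.
Raw shares: East Bridge 251,995.81; Thornfield Greenway 415,475.94; Garrison Plaza 238,762.69; Riverside Overpass 23,775.57.
At nearest $5: East Bridge $251,995; Thornfield Greenway $415,475; Garrison Plaza $238,765; Riverside Overpass $23,775. Sum = $930,010.
Rounded total matches; no reconciliation needed.

East Bridge: $251,995 | Thornfield Greenway: $415,475 | Garrison Plaza: $238,765 | Riverside Overpass: $23,775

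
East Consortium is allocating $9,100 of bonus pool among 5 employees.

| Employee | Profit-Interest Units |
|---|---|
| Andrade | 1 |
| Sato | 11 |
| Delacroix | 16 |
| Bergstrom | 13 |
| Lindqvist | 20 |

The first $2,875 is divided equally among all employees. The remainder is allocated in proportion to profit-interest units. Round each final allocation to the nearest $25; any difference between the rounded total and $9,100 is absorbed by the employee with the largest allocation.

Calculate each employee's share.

Equal tier: $2,875 ÷ 5 = $575 apiece.
Remainder $6,225 by profit-interest units (total 61): Andrade 102.05 → $100; Sato 1,122.54 → $1,125; Delacroix 1,632.79 → $1,625; Bergstrom 1,326.64 → $1,325; Lindqvist 2,040.98 → $2,050.
Totals: Andrade $575 + $100 = $675; Sato $575 + $1,125 = $1,700; Delacroix $575 + $1,625 = $2,200; Bergstrom $575 + $1,325 = $1,900; Lindqvist $575 + $2,050 = $2,625.

Andrade: $675 · Sato: $1,700 · Delacroix: $2,200 · Bergstrom: $1,900 · Lindqvist: $2,625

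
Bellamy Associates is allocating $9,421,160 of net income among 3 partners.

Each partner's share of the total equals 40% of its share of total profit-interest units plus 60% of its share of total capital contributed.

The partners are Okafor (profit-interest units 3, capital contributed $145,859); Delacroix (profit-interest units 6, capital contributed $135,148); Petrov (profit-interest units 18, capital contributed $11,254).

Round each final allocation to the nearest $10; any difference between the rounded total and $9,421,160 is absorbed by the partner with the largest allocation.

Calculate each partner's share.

Profit-interest units total 27; capital contributed total 292,261.
Combined weights (40% profit-interest units + 60% capital contributed): Okafor 0.3439; Delacroix 0.3663; Petrov 0.2898.
Unrounded shares: Okafor 3,239,815.07; Delacroix 3,451,369.06; Petrov 2,729,975.87.
Rounded to nearest $10: Okafor $3,239,820; Delacroix $3,451,370; Petrov $2,729,980. Sum = $9,421,170.
Difference $9,421,160 − $9,421,170 = −$10 applied to largest allocation (Delacroix): Delacroix becomes $3,451,360.

Okafor: $3,239,820; Delacroix: $3,451,360; Petrov: $2,729,980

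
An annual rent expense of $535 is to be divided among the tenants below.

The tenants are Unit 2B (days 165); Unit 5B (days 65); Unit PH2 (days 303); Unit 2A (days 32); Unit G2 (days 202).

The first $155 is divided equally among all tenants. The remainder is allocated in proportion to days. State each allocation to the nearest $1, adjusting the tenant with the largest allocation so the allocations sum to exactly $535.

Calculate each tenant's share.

First tranche $155 split equally: $31 each.
Remainder $380 by days (total 767): Unit 2B 81.75 → $82; Unit 5B 32.20 → $32; Unit PH2 150.12 → $150; Unit 2A 15.85 → $16; Unit G2 100.08 → $100.
Totals: Unit 2B $31 + $82 = $113; Unit 5B $31 + $32 = $63; Unit PH2 $31 + $150 = $181; Unit 2A $31 + $16 = $47; Unit G2 $31 + $100 = $131.

Unit 2B: $113 · Unit 5B: $63 · Unit PH2: $181 · Unit 2A: $47 · Unit G2: $131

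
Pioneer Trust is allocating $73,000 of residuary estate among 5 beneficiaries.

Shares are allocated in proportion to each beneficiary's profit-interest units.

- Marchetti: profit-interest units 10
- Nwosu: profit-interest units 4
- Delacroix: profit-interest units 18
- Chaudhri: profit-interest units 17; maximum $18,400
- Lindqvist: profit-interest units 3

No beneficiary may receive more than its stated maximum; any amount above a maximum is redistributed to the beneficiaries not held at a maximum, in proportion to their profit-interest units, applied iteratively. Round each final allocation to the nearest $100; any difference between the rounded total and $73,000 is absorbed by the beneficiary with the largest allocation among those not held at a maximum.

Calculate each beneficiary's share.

Combined profit-interest units = 52.
Pro-rata shares before constraints: Marchetti 14,038.46; Nwosu 5,615.38; Delacroix 25,269.23; Chaudhri 23,865.38; Lindqvist 4,211.54.
Capped: Chaudhri ($18,400); balance $54,600 reallocated over remaining profit-interest units 35.
Remaining shares: Marchetti 15,600.00 → $15,600; Nwosu 6,240.00 → $6,200; Delacroix 28,080.00 → $28,100; Lindqvist 4,680.00 → $4,700.

Marchetti: $15,600 · Nwosu: $6,200 · Delacroix: $28,100 · Chaudhri: $18,400 · Lindqvist: $4,700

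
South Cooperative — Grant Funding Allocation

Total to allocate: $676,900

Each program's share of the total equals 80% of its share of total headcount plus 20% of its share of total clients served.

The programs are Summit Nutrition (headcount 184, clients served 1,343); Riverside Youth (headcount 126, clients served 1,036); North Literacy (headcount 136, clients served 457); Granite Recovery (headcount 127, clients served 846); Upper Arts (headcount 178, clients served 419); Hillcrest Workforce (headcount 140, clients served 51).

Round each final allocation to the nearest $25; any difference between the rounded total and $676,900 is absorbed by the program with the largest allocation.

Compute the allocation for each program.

Totals — headcount 891, clients served 4,152.
Blended shares (80% headcount + 20% clients served): Summit Nutrition 0.2299; Riverside Youth 0.1630; North Literacy 0.1441; Granite Recovery 0.1548; Upper Arts 0.1800; Hillcrest Workforce 0.1282.
Proportional shares: Summit Nutrition 155,618.87; Riverside Youth 110,358.37; North Literacy 97,557.18; Granite Recovery 104,771.01; Upper Arts 121,844.35; Hillcrest Workforce 86,750.22.
Rounded to nearest $25: Summit Nutrition $155,625; Riverside Youth $110,350; North Literacy $97,550; Granite Recovery $104,775; Upper Arts $121,850; Hillcrest Workforce $86,750. Sum = $676,900.
No rounding difference to absorb.

Summit Nutrition: $155,625 | Riverside Youth: $110,350 | North Literacy: $97,550 | Granite Recovery: $104,775 | Upper Arts: $121,850 | Hillcrest Workforce: $86,750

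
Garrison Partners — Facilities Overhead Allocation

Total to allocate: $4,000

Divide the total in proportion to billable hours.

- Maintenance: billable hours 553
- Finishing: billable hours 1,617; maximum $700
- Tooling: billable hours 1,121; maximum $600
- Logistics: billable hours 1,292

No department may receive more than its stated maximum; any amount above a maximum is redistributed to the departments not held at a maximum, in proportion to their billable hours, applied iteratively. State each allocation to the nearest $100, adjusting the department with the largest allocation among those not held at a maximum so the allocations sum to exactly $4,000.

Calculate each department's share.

Maintenance: $800 · Finishing: $700 · Tooling: $600 · Logistics: $1,900

Sum of billable hours: 4,583.
Unconstrained shares: Maintenance 482.65; Finishing 1,411.30; Tooling 978.40; Logistics 1,127.65.
Held at cap: Finishing ($700), Tooling ($600); balance $2,700 reallocated over remaining billable hours 1,845.
Remaining shares: Maintenance 809.27 → $800; Logistics 1,890.73 → $1,900.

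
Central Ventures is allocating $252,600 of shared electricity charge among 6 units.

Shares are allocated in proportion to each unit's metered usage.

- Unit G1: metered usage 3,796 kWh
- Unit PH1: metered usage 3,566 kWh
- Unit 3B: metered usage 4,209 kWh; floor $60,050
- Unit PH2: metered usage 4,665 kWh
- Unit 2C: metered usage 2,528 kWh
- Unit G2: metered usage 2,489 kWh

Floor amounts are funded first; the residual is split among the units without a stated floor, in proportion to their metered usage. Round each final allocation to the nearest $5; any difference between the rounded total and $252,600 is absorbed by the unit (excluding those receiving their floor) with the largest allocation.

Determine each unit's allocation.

Unit G1: $42,885 | Unit PH1: $40,285 | Unit 3B: $60,050 | Unit PH2: $52,700 | Unit 2C: $28,560 | Unit G2: $28,120

Guaranteed amounts: Unit 3B $60,050. Balance $192,550.
Balance split over remaining metered usage 17,044: Unit G1 42,884.29 → $42,885; Unit PH1 40,285.92 → $40,285; Unit PH2 52,701.58 → $52,700; Unit 2C 28,559.40 → $28,560; Unit G2 28,118.81 → $28,120.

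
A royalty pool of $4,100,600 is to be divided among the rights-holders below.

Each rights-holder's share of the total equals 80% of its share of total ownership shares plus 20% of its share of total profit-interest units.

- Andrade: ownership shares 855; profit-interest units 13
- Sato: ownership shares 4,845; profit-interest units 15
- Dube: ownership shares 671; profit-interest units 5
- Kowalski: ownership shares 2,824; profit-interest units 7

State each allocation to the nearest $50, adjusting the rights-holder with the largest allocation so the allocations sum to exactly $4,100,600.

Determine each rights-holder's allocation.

Andrade: $571,600 | Sato: $2,036,050 | Dube: $341,900 | Kowalski: $1,151,050

Ownership shares total 9,195; profit-interest units total 40.
Combined weights (80% ownership shares + 20% profit-interest units): Andrade 0.1394; Sato 0.4965; Dube 0.0834; Kowalski 0.2807.
Proportional shares: Andrade 571,575.48; Sato 2,036,085.03; Dube 341,906.20; Kowalski 1,151,033.29.
Rounded to nearest $50: Andrade $571,600; Sato $2,036,100; Dube $341,900; Kowalski $1,151,050. Sum = $4,100,650.
Difference $4,100,600 − $4,100,650 = −$50 applied to largest allocation (Sato): Sato becomes $2,036,050.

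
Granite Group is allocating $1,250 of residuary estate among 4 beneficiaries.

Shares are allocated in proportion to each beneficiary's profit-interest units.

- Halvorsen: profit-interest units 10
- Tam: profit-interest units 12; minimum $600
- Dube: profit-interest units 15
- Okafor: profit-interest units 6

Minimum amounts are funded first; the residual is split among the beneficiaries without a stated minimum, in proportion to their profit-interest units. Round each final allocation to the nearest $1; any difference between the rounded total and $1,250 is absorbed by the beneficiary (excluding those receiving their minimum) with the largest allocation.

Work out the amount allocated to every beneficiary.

Halvorsen: $210 · Tam: $600 · Dube: $314 · Okafor: $126

Fund the minimums — Tam $600. Residual $650.
Residual split over remaining profit-interest units 31: Halvorsen 209.68 → $210; Dube 314.52 → $315; Okafor 125.81 → $126.
Rounding difference −$1 applied to Dube → $314.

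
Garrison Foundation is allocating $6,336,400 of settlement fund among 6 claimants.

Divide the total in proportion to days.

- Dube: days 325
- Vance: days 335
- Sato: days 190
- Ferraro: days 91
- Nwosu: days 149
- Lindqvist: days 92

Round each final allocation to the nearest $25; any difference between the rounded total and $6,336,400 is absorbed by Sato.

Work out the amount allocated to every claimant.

Dube: $1,742,250; Vance: $1,795,850; Sato: $1,018,525; Ferraro: $487,825; Nwosu: $798,750; Lindqvist: $493,200

Days total: 1,182.
Proportional shares: Dube 325/1,182 × $6,336,400 = 1,742,241.96; Vance 335/1,182 × $6,336,400 = 1,795,849.41; Sato 190/1,182 × $6,336,400 = 1,018,541.46; Ferraro 91/1,182 × $6,336,400 = 487,827.75; Nwosu 149/1,182 × $6,336,400 = 798,750.93; Lindqvist 92/1,182 × $6,336,400 = 493,188.49.
At nearest $25: Dube $1,742,250; Vance $1,795,850; Sato $1,018,550; Ferraro $487,825; Nwosu $798,750; Lindqvist $493,200. Sum = $6,336,425.
Difference $6,336,400 − $6,336,425 = −$25 applied to Sato: Sato becomes $1,018,525.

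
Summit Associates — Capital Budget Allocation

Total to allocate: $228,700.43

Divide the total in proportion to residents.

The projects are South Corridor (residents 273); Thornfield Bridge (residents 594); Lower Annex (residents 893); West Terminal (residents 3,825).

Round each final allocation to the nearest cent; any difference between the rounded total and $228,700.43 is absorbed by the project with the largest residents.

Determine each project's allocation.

Sum of residents: 273 + 594 + 893 + 3,825 = 5,585.
Pro-rata amounts: South Corridor 11,179.0900; Thornfield Bridge 24,323.7342; Lower Annex 36,567.4994; West Terminal 156,630.1065.
At nearest cent: South Corridor $11,179.09; Thornfield Bridge $24,323.73; Lower Annex $36,567.50; West Terminal $156,630.11. Sum = $228,700.43.
No rounding difference to absorb.

South Corridor: $11,179.09 | Thornfield Bridge: $24,323.73 | Lower Annex: $36,567.50 | West Terminal: $156,630.11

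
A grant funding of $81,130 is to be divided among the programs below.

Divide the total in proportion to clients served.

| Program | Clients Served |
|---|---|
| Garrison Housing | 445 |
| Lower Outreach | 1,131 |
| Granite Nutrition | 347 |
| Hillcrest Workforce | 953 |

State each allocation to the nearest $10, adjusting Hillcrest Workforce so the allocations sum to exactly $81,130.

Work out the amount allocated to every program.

Combined clients served = 2,876.
Proportional shares: Garrison Housing 445/2,876 × $81,130 = 12,553.15; Lower Outreach 1,131/2,876 × $81,130 = 31,904.74; Granite Nutrition 347/2,876 × $81,130 = 9,788.63; Hillcrest Workforce 953/2,876 × $81,130 = 26,883.48.
Rounded to nearest $10: Garrison Housing $12,550; Lower Outreach $31,900; Granite Nutrition $9,790; Hillcrest Workforce $26,880. Sum = $81,120.
Difference $81,130 − $81,120 = +$10 applied to Hillcrest Workforce: Hillcrest Workforce becomes $26,890.

Garrison Housing: $12,550 | Lower Outreach: $31,900 | Granite Nutrition: $9,790 | Hillcrest Workforce: $26,890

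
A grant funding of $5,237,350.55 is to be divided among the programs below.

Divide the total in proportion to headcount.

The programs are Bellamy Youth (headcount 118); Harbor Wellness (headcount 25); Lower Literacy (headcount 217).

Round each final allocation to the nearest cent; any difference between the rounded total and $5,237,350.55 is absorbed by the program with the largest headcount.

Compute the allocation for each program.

Bellamy Youth: $1,716,687.12 · Harbor Wellness: $363,704.90 · Lower Literacy: $3,156,958.53

Total headcount = 118 + 25 + 217 = 360.
Proportional shares: Bellamy Youth 1,716,687.1247; Harbor Wellness 363,704.8993; Lower Literacy 3,156,958.5260.
At nearest cent: Bellamy Youth $1,716,687.12; Harbor Wellness $363,704.90; Lower Literacy $3,156,958.53. Sum = $5,237,350.55.
Rounded total matches; no reconciliation needed.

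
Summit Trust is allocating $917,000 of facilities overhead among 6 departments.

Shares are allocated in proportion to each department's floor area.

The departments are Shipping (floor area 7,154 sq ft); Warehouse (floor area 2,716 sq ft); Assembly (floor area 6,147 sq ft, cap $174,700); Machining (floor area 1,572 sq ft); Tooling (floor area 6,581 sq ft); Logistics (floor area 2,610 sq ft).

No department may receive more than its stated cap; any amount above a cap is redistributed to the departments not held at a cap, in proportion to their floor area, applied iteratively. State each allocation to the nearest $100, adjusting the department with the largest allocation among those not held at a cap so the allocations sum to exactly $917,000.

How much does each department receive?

Combined floor area = 26,780.
Pro-rata shares before constraints: Shipping 244,967.06; Warehouse 93,001.19; Assembly 210,485.40; Machining 53,828.38; Tooling 225,346.42; Logistics 89,371.55.
Cap binds for Assembly ($174,700); balance $742,300 reallocated over remaining floor area 20,633.
Shares after redistribution: Shipping 257,374.80 → $257,400; Warehouse 97,711.76 → $97,700; Machining 56,554.82 → $56,600; Tooling 236,760.35 → $236,800; Logistics 93,898.27 → $93,900.
Rounding difference −$100 applied to Shipping → $257,300.

Shipping: $257,300; Warehouse: $97,700; Assembly: $174,700; Machining: $56,600; Tooling: $236,800; Logistics: $93,900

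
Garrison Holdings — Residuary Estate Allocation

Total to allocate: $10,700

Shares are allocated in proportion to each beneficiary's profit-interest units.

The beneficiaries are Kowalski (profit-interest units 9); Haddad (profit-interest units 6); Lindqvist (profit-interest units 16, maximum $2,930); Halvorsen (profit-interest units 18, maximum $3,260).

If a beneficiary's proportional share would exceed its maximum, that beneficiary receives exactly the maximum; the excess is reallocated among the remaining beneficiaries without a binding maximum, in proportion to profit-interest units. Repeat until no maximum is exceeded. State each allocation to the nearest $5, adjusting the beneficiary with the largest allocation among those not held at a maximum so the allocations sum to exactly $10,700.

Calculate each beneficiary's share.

Kowalski: $2,705 | Haddad: $1,805 | Lindqvist: $2,930 | Halvorsen: $3,260

Total profit-interest units = 49.
Proportional shares (ignoring caps): Kowalski 1,965.31; Haddad 1,310.20; Lindqvist 3,493.88; Halvorsen 3,930.61.
Cap binds for Lindqvist ($2,930), Halvorsen ($3,260); balance $4,510 reallocated over remaining profit-interest units 15.
Remaining shares: Kowalski 2,706.00 → $2,705; Haddad 1,804.00 → $1,805.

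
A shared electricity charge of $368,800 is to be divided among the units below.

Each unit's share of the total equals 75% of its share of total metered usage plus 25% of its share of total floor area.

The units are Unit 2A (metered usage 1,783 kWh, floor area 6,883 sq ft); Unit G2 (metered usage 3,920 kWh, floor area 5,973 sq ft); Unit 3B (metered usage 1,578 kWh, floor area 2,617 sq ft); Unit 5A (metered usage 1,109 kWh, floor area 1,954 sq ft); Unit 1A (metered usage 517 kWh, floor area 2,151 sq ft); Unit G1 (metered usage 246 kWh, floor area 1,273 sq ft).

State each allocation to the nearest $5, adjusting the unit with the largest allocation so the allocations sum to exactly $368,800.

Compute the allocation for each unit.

Unit 2A: $84,315 · Unit G2: $144,870 · Unit 3B: $59,260 · Unit 5A: $42,155 · Unit 1A: $25,135 · Unit G1: $13,065

Totals — metered usage 9,153, floor area 20,851.
Combined weights (75% metered usage + 25% floor area): Unit 2A 0.2286; Unit G2 0.3928; Unit 3B 0.1607; Unit 5A 0.1143; Unit 1A 0.0682; Unit G1 0.0354.
Raw shares: Unit 2A 84,317.14; Unit G2 144,872.54; Unit 3B 59,258.51; Unit 5A 42,153.83; Unit 1A 25,134.93; Unit G1 13,063.04.
At nearest $5: Unit 2A $84,315; Unit G2 $144,875; Unit 3B $59,260; Unit 5A $42,155; Unit 1A $25,135; Unit G1 $13,065. Sum = $368,805.
Difference $368,800 − $368,805 = −$5 applied to largest allocation (Unit G2): Unit G2 becomes $144,870.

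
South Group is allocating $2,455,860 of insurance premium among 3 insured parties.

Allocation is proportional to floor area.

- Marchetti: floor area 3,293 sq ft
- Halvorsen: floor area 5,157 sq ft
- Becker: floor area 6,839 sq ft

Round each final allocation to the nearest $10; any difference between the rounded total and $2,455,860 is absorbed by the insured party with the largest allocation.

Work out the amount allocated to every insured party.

Marchetti: $528,950 | Halvorsen: $828,360 | Becker: $1,098,550

Total floor area = 15,289.
Raw shares: Marchetti 3,293/15,289 × $2,455,860 = 528,951.99; Halvorsen 5,157/15,289 × $2,455,860 = 828,364.84; Becker 6,839/15,289 × $2,455,860 = 1,098,543.17.
After rounding ($10): Marchetti $528,950; Halvorsen $828,360; Becker $1,098,540. Sum = $2,455,850.
Difference $2,455,860 − $2,455,850 = +$10 applied to largest allocation (Becker): Becker becomes $1,098,550.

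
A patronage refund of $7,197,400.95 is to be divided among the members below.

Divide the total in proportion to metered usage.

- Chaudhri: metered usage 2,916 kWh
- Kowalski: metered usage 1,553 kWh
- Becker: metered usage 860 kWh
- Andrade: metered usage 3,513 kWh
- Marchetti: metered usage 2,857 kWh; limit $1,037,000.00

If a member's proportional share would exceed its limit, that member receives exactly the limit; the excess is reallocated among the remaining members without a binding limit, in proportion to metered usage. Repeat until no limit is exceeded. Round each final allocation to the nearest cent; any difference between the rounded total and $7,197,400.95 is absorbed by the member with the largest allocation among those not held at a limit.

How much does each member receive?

Sum of metered usage: 11,699.
Proportional shares (ignoring caps): Chaudhri 1,793,967.1058; Kowalski 955,428.9833; Becker 529,084.9489; Andrade 2,161,250.4947; Marchetti 1,757,669.4174.
Held at cap: Marchetti ($1,037,000.00); residual $6,160,400.95 reallocated over remaining metered usage 8,842.
Redistributed shares: Chaudhri 2,031,636.4137 → $2,031,636.41; Kowalski 1,082,006.6360 → $1,082,006.64; Becker 599,179.4636 → $599,179.46; Andrade 2,447,578.4367 → $2,447,578.44.

Chaudhri: $2,031,636.41 | Kowalski: $1,082,006.64 | Becker: $599,179.46 | Andrade: $2,447,578.44 | Marchetti: $1,037,000.00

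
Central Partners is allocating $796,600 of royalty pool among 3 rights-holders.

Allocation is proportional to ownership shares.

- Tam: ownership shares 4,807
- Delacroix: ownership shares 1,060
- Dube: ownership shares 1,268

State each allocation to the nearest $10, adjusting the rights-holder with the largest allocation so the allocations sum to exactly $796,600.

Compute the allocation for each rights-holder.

Tam: $536,680 · Delacroix: $118,350 · Dube: $141,570

Ownership shares total: 7,135.
Proportional shares: Tam 4,807/7,135 × $796,600 = 536,686.22; Delacroix 1,060/7,135 × $796,600 = 118,345.62; Dube 1,268/7,135 × $796,600 = 141,568.16.
After rounding ($10): Tam $536,690; Delacroix $118,350; Dube $141,570. Sum = $796,610.
Difference $796,600 − $796,610 = −$10 applied to largest allocation (Tam): Tam becomes $536,680.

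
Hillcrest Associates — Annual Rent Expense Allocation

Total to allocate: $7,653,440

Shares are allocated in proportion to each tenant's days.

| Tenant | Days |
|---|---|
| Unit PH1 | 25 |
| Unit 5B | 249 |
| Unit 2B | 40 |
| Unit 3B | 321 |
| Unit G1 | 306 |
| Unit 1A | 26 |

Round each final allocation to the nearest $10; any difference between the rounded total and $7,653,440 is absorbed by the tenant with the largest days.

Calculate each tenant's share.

Sum of days: 967.
Proportional shares: Unit PH1 25/967 × $7,653,440 = 197,865.56; Unit 5B 249/967 × $7,653,440 = 1,970,741.01; Unit 2B 40/967 × $7,653,440 = 316,584.90; Unit 3B 321/967 × $7,653,440 = 2,540,593.84; Unit G1 306/967 × $7,653,440 = 2,421,874.50; Unit 1A 26/967 × $7,653,440 = 205,780.19.
At nearest $10: Unit PH1 $197,870; Unit 5B $1,970,740; Unit 2B $316,580; Unit 3B $2,540,590; Unit G1 $2,421,870; Unit 1A $205,780. Sum = $7,653,430.
Difference $7,653,440 − $7,653,430 = +$10 applied to largest days (Unit 3B): Unit 3B becomes $2,540,600.

Unit PH1: $197,870; Unit 5B: $1,970,740; Unit 2B: $316,580; Unit 3B: $2,540,600; Unit G1: $2,421,870; Unit 1A: $205,780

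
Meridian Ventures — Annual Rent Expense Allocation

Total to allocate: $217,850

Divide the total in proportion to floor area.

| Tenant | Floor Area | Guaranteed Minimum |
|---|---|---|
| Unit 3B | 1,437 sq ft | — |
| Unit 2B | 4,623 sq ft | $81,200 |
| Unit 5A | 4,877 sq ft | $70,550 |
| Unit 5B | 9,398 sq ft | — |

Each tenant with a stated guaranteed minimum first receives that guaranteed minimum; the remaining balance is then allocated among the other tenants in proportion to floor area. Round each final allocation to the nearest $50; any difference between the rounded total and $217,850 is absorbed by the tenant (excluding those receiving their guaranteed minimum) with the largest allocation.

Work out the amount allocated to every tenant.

Unit 3B: $8,750 | Unit 2B: $81,200 | Unit 5A: $70,550 | Unit 5B: $57,350

Guaranteed amounts: Unit 2B $81,200; Unit 5A $70,550. Remaining pool $66,100.
Remaining pool split over remaining floor area 10,835: Unit 3B 8,766.56 → $8,750; Unit 5B 57,333.44 → $57,350.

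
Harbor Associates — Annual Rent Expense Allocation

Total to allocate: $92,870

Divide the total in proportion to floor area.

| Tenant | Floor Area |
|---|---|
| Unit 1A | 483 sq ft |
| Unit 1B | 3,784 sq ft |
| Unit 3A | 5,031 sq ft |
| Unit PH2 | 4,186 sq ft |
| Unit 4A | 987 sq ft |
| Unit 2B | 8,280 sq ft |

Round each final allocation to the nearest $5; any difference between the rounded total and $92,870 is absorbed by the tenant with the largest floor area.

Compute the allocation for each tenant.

Floor area total: 22,751.
Proportional shares: Unit 1A 483/22,751 × $92,870 = 1,971.61; Unit 1B 3,784/22,751 × $92,870 = 15,446.36; Unit 3A 5,031/22,751 × $92,870 = 20,536.63; Unit PH2 4,186/22,751 × $92,870 = 17,087.33; Unit 4A 987/22,751 × $92,870 = 4,028.95; Unit 2B 8,280/22,751 × $92,870 = 33,799.11.
At nearest $5: Unit 1A $1,970; Unit 1B $15,445; Unit 3A $20,535; Unit PH2 $17,085; Unit 4A $4,030; Unit 2B $33,800. Sum = $92,865.
Difference $92,870 − $92,865 = +$5 applied to largest floor area (Unit 2B): Unit 2B becomes $33,805.

Unit 1A: $1,970; Unit 1B: $15,445; Unit 3A: $20,535; Unit PH2: $17,085; Unit 4A: $4,030; Unit 2B: $33,805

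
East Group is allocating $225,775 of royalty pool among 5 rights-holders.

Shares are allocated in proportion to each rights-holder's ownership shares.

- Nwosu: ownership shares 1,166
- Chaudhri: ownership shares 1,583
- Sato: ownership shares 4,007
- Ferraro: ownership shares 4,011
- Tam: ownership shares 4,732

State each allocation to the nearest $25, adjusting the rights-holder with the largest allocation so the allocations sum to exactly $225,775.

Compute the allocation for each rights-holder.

Combined ownership shares = 15,499.
Raw shares: Nwosu 1,166/15,499 × $225,775 = 16,985.20; Chaudhri 1,583/15,499 × $225,775 = 23,059.67; Sato 4,007/15,499 × $225,775 = 58,370.24; Ferraro 4,011/15,499 × $225,775 = 58,428.51; Tam 4,732/15,499 × $225,775 = 68,931.37.
At nearest $25: Nwosu $16,975; Chaudhri $23,050; Sato $58,375; Ferraro $58,425; Tam $68,925. Sum = $225,750.
Difference $225,775 − $225,750 = +$25 applied to largest allocation (Tam): Tam becomes $68,950.

Nwosu: $16,975 | Chaudhri: $23,050 | Sato: $58,375 | Ferraro: $58,425 | Tam: $68,950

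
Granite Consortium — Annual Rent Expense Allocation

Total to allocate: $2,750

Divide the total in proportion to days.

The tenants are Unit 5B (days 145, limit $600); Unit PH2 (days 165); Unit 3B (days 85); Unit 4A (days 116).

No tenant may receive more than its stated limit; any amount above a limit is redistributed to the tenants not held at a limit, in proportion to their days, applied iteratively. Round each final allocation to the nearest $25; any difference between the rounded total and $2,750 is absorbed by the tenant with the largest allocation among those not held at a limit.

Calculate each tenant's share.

Unit 5B: $600 | Unit PH2: $975 | Unit 3B: $500 | Unit 4A: $675

Sum of days: 511.
Pro-rata shares before constraints: Unit 5B 780.33; Unit PH2 887.96; Unit 3B 457.44; Unit 4A 624.27.
Cap binds for Unit 5B ($600); balance $2,150 reallocated over remaining days 366.
Redistributed shares: Unit PH2 969.26 → $975; Unit 3B 499.32 → $500; Unit 4A 681.42 → $675.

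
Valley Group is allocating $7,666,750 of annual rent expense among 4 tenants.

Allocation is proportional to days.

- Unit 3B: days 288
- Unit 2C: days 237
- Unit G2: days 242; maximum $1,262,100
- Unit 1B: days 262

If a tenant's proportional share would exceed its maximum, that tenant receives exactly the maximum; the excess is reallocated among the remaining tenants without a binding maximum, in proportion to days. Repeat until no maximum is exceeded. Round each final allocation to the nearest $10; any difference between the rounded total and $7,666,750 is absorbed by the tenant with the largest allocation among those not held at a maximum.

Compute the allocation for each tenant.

Total days = 1,029.
Unconstrained shares: Unit 3B 2,145,795.92; Unit 2C 1,765,811.22; Unit G2 1,803,064.63; Unit 1B 1,952,078.23.
Held at cap: Unit G2 ($1,262,100); remaining pool $6,404,650 reallocated over remaining days 787.
Redistributed shares: Unit 3B 2,343,760.10 → $2,343,760; Unit 2C 1,928,719.25 → $1,928,720; Unit 1B 2,132,170.65 → $2,132,170.

Unit 3B: $2,343,760; Unit 2C: $1,928,720; Unit G2: $1,262,100; Unit 1B: $2,132,170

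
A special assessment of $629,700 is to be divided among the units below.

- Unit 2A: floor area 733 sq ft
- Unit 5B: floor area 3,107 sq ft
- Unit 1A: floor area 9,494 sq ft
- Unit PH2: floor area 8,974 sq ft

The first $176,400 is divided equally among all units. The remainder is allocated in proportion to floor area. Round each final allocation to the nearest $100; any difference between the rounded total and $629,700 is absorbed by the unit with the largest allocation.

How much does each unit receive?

$176,400 shared equally gives $44,100 per unit.
Remainder $453,300 by floor area (total 22,308): Unit 2A 14,894.61 → $14,900; Unit 5B 63,134.44 → $63,100; Unit 1A 192,918.69 → $192,900; Unit PH2 182,352.26 → $182,400.
Totals: Unit 2A $44,100 + $14,900 = $59,000; Unit 5B $44,100 + $63,100 = $107,200; Unit 1A $44,100 + $192,900 = $237,000; Unit PH2 $44,100 + $182,400 = $226,500.

Unit 2A: $59,000 | Unit 5B: $107,200 | Unit 1A: $237,000 | Unit PH2: $226,500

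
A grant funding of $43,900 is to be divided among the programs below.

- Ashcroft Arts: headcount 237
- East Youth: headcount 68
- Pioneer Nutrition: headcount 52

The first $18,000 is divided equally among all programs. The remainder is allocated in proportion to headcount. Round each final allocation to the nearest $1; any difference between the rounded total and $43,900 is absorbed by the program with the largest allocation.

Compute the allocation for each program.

Ashcroft Arts: $23,194 · East Youth: $10,933 · Pioneer Nutrition: $9,773

Equal tier: $18,000 ÷ 3 = $6,000 apiece.
Remainder $25,900 by headcount (total 357): Ashcroft Arts 17,194.12 → $17,194; East Youth 4,933.33 → $4,933; Pioneer Nutrition 3,772.55 → $3,773.
Totals: Ashcroft Arts $6,000 + $17,194 = $23,194; East Youth $6,000 + $4,933 = $10,933; Pioneer Nutrition $6,000 + $3,773 = $9,773.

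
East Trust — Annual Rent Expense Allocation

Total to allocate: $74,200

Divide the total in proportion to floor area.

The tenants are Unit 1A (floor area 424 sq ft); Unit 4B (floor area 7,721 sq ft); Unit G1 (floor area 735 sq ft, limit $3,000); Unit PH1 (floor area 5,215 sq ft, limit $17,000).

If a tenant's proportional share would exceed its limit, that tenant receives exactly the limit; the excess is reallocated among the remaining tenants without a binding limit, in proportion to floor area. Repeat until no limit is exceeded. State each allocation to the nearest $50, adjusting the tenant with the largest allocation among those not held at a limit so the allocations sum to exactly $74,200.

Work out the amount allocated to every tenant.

Combined floor area = 14,095.
Unconstrained shares: Unit 1A 2,232.05; Unit 4B 40,645.49; Unit G1 3,869.24; Unit PH1 27,453.21.
Held at cap: Unit G1 ($3,000), Unit PH1 ($17,000); residual $54,200 reallocated over remaining floor area 8,145.
Shares after redistribution: Unit 1A 2,821.46 → $2,800; Unit 4B 51,378.54 → $51,400.

Unit 1A: $2,800 · Unit 4B: $51,400 · Unit G1: $3,000 · Unit PH1: $17,000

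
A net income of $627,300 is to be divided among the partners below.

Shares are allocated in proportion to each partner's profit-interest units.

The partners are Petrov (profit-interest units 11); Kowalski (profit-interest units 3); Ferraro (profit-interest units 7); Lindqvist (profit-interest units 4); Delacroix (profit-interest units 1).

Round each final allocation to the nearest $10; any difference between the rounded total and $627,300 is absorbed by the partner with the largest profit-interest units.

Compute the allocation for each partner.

Petrov: $265,390 | Kowalski: $72,380 | Ferraro: $168,890 | Lindqvist: $96,510 | Delacroix: $24,130

Total profit-interest units = 26.
Raw shares: Petrov 11/26 × $627,300 = 265,396.15; Kowalski 3/26 × $627,300 = 72,380.77; Ferraro 7/26 × $627,300 = 168,888.46; Lindqvist 4/26 × $627,300 = 96,507.69; Delacroix 1/26 × $627,300 = 24,126.92.
Rounded to nearest $10: Petrov $265,400; Kowalski $72,380; Ferraro $168,890; Lindqvist $96,510; Delacroix $24,130. Sum = $627,310.
Difference $627,300 − $627,310 = −$10 applied to largest profit-interest units (Petrov): Petrov becomes $265,390.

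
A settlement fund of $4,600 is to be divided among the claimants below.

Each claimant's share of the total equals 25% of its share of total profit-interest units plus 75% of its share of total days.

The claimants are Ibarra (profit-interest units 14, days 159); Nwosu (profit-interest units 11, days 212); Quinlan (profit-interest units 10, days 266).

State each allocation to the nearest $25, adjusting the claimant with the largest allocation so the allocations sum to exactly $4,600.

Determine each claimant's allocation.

Profit-interest units total 35; days total 637.
Composite weights (25% profit-interest units + 75% days): Ibarra 0.2872; Nwosu 0.3282; Quinlan 0.3846.
Proportional shares: Ibarra 1,321.15; Nwosu 1,509.62; Quinlan 1,769.23.
After rounding ($25): Ibarra $1,325; Nwosu $1,500; Quinlan $1,775. Sum = $4,600.
Sum already equals the total — no adjustment.

Ibarra: $1,325; Nwosu: $1,500; Quinlan: $1,775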